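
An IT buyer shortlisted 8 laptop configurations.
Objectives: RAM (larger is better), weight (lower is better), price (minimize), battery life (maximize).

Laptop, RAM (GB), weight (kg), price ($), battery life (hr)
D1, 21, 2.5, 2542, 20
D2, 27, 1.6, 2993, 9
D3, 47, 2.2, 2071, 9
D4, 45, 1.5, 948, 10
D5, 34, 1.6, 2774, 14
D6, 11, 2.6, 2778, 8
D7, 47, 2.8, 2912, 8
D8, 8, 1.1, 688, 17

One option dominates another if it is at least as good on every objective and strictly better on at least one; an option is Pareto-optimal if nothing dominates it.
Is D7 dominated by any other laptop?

D3 vs D7: RAM 47≥47, weight 2.2≤2.8, price 2071≤2912, battery life 9≥8 — D3 is at least as good on every objective and strictly better on at least one, so D3 dominates D7.

Yes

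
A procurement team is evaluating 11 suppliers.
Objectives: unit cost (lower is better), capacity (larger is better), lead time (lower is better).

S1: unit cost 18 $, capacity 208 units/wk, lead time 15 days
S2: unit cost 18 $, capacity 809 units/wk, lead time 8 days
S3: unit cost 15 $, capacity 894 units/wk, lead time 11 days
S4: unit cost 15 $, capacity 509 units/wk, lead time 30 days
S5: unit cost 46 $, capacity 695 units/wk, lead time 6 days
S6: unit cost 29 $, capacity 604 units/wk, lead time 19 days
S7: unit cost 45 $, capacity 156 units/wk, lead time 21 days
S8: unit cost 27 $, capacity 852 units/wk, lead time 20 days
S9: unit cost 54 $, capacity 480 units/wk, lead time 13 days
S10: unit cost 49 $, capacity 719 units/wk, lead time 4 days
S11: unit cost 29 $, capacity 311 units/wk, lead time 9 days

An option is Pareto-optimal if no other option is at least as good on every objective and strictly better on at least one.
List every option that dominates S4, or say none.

S3

S3: unit cost 15≤15, capacity 894≥509, lead time 11≤30 — dominates S4.
Others (S1, S2, S5, S6, S7, S8, S9, S10, S11) are each worse than S4 on at least one objective.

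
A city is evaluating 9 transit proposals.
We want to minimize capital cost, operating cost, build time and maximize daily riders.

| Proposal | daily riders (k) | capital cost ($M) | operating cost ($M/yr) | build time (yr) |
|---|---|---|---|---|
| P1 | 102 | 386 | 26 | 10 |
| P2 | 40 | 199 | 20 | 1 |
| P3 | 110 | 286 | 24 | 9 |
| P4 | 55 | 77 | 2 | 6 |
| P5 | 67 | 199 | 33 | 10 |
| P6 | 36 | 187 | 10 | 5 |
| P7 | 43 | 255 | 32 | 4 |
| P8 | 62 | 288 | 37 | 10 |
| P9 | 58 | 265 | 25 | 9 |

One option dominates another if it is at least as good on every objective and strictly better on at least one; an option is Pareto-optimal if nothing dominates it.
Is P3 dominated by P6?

P6 vs P3: P6 is worse on daily riders (36 vs 110), so it does not dominate P3.

No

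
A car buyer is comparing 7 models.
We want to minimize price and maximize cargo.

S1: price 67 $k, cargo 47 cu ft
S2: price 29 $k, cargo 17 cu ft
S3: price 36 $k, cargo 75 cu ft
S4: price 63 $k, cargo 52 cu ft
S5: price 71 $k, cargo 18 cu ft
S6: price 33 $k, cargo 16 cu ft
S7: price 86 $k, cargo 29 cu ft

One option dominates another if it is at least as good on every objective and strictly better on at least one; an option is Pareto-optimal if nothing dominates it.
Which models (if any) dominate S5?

S1: price 67≤71, cargo 47≥18 — dominates S5.
S3: price 36≤71, cargo 75≥18 — dominates S5.
S4: price 63≤71, cargo 52≥18 — dominates S5.
Others (S2, S6, S7) are each worse than S5 on at least one objective.

S1, S3, S4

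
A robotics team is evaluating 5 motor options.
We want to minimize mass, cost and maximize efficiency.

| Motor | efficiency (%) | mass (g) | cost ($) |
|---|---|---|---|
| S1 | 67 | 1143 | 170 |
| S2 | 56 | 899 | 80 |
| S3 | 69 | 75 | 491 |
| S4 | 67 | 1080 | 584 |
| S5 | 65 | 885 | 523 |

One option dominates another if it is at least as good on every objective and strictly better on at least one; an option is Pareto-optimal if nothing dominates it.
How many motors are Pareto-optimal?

S1: not dominated.
S2: not dominated (best cost).
S3: not dominated (best efficiency).
S4: dominated by S3 (efficiency 69≥67, mass 75≤1080, cost 491≤584).
S5: dominated by S3 (efficiency 69≥65, mass 75≤885, cost 491≤523).
Pareto-optimal: S1, S2, S3 → 3.

3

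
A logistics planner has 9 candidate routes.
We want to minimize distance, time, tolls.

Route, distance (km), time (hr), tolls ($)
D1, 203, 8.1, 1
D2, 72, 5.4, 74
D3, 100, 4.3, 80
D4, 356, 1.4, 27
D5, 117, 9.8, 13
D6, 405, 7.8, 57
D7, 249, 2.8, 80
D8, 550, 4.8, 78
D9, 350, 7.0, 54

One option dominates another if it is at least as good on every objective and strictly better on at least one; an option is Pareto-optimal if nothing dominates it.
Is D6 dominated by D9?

Yes

D9 vs D6: distance 350≤405, time 7.0≤7.8, tolls 54≤57 — D9 is at least as good on every objective with at least one strict improvement.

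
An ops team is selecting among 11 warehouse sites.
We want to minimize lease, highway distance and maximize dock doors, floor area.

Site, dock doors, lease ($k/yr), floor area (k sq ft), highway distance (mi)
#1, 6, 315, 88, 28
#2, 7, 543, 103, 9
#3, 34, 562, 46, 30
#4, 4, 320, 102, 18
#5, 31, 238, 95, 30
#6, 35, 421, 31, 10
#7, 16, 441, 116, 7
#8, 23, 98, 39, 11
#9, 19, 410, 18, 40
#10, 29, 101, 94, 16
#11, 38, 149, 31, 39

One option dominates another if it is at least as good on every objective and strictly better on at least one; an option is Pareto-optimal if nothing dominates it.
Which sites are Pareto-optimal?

#3, #4, #5, #6, #7, #8, #10, #11

#1: dominated by #10 (dock doors 29≥6, lease 101≤315, floor area 94≥88, highway distance 16≤28).
#2: dominated by #7 (dock doors 16≥7, lease 441≤543, floor area 116≥103, highway distance 7≤9).
#3: not dominated.
#4: not dominated.
#5: not dominated.
#6: not dominated.
#7: not dominated (best floor area).
#8: not dominated (best lease).
#9: dominated by #5 (dock doors 31≥19, lease 238≤410, floor area 95≥18, highway distance 30≤40).
#10: not dominated.
#11: not dominated (best dock doors).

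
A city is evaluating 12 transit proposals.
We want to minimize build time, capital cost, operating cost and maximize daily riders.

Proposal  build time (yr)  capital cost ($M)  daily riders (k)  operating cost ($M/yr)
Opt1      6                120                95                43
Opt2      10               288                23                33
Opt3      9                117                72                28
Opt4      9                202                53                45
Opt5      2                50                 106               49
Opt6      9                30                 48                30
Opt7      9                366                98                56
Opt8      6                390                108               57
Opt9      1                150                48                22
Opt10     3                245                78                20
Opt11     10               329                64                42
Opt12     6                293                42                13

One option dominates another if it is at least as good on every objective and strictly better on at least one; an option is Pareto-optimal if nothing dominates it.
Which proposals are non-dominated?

Opt1, Opt3, Opt5, Opt6, Opt8, Opt9, Opt10, Opt12

Opt1: not dominated.
Opt2: dominated by Opt3 (build time 9≤10, capital cost 117≤288, daily riders 72≥23, operating cost 28≤33).
Opt3: not dominated.
Opt4: dominated by Opt1 (build time 6≤9, capital cost 120≤202, daily riders 95≥53, operating cost 43≤45).
Opt5: not dominated.
Opt6: not dominated (best capital cost).
Opt7: dominated by Opt5 (build time 2≤9, capital cost 50≤366, daily riders 106≥98, operating cost 49≤56).
Opt8: not dominated (best daily riders).
Opt9: not dominated (best build time).
Opt10: not dominated.
Opt11: dominated by Opt3 (build time 9≤10, capital cost 117≤329, daily riders 72≥64, operating cost 28≤42).
Opt12: not dominated (best operating cost).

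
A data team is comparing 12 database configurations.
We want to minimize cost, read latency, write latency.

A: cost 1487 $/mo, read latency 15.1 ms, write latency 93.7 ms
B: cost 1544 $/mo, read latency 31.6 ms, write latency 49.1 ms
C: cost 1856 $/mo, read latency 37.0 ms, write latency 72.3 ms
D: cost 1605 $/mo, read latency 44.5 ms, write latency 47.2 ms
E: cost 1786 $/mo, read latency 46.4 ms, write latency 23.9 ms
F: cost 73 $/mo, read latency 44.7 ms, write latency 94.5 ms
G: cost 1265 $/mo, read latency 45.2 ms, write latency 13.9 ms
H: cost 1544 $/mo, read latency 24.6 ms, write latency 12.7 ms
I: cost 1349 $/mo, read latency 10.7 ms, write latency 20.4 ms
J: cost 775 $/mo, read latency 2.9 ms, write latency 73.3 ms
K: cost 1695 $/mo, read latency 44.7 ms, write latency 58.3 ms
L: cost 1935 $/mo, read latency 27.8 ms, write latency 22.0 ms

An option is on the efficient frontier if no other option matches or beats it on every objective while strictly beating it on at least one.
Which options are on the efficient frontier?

F, G, H, I, J

A: dominated by I (cost 1349≤1487, read latency 10.7≤15.1, write latency 20.4≤93.7).
B: dominated by H (cost 1544≤1544, read latency 24.6≤31.6, write latency 12.7≤49.1).
C: dominated by B (cost 1544≤1856, read latency 31.6≤37.0, write latency 49.1≤72.3).
D: dominated by H (cost 1544≤1605, read latency 24.6≤44.5, write latency 12.7≤47.2).
E: dominated by G (cost 1265≤1786, read latency 45.2≤46.4, write latency 13.9≤23.9).
F: not dominated (best cost).
G: not dominated.
H: not dominated (best write latency).
I: not dominated.
J: not dominated (best read latency).
K: dominated by B (cost 1544≤1695, read latency 31.6≤44.7, write latency 49.1≤58.3).
L: dominated by H (cost 1544≤1935, read latency 24.6≤27.8, write latency 12.7≤22.0).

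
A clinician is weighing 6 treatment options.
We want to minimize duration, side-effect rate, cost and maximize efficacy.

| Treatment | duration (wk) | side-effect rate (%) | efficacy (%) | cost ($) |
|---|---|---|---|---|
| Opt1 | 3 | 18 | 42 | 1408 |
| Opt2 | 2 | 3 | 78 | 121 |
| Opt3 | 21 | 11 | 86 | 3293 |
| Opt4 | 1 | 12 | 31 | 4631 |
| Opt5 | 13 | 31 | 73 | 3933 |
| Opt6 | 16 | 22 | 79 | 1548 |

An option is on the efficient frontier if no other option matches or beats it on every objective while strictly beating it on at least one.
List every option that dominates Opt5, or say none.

Opt2

Opt2: duration 2≤13, side-effect rate 3≤31, efficacy 78≥73, cost 121≤3933 — dominates Opt5.
Others (Opt1, Opt3, Opt4, Opt6) are each worse than Opt5 on at least one objective.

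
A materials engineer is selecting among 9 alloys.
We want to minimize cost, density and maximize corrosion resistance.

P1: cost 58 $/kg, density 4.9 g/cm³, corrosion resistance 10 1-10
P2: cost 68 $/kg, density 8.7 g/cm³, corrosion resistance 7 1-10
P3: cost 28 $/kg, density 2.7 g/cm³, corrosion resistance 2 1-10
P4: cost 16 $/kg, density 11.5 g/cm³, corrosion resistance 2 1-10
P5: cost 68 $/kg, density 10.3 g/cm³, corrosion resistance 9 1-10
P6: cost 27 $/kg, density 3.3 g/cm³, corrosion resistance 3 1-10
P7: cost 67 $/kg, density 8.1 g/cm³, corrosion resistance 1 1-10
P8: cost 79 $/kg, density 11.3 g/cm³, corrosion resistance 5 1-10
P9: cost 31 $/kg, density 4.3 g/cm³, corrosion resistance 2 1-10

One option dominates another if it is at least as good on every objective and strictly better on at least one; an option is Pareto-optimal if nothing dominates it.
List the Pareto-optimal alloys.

P1: not dominated (best corrosion resistance).
P2: dominated by P1 (cost 58≤68, density 4.9≤8.7, corrosion resistance 10≥7).
P3: not dominated (best density).
P4: not dominated (best cost).
P5: dominated by P1 (cost 58≤68, density 4.9≤10.3, corrosion resistance 10≥9).
P6: not dominated.
P7: dominated by P1 (cost 58≤67, density 4.9≤8.1, corrosion resistance 10≥1).
P8: dominated by P1 (cost 58≤79, density 4.9≤11.3, corrosion resistance 10≥5).
P9: dominated by P3 (cost 28≤31, density 2.7≤4.3, corrosion resistance 2≥2).

P1, P3, P4, P6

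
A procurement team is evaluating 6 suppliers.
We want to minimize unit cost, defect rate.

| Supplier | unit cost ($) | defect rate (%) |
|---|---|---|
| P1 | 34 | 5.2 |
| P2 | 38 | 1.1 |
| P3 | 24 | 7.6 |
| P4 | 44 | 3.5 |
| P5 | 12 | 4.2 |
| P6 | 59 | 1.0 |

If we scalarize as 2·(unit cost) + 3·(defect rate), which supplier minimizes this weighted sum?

P5

P1: 2·34 + 3·5.2 = 83.6
P2: 2·38 + 3·1.1 = 79.3
P3: 2·24 + 3·7.6 = 70.8
P4: 2·44 + 3·3.5 = 98.5
P5: 2·12 + 3·4.2 = 36.6
P6: 2·59 + 3·1.0 = 121.0
Lowest: P5 at 36.6.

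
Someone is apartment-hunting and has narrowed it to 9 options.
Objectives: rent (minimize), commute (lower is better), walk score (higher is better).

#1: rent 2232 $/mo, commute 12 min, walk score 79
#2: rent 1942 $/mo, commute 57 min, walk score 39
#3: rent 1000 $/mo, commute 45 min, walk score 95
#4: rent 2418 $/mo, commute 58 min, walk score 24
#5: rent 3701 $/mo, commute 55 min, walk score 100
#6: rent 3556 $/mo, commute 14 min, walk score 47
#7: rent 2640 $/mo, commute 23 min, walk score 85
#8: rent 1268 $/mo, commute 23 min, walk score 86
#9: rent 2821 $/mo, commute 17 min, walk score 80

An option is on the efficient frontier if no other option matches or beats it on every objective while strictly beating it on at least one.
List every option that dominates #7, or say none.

#8

#8: rent 1268≤2640, commute 23≤23, walk score 86≥85 — dominates #7.
Others (#1, #2, #3, #4, #5, #6, #9) are each worse than #7 on at least one objective.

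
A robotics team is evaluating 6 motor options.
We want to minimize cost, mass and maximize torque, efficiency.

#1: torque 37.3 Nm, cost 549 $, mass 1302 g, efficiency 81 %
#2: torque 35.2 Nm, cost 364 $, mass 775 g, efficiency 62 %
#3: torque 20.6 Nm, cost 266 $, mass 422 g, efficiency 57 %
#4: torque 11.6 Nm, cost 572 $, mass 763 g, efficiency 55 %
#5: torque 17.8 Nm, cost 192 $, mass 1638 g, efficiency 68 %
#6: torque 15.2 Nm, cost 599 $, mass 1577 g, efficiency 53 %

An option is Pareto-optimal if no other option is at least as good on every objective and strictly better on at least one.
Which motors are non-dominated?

#1: not dominated (best torque).
#2: not dominated.
#3: not dominated (best mass).
#4: dominated by #3 (torque 20.6≥11.6, cost 266≤572, mass 422≤763, efficiency 57≥55).
#5: not dominated (best cost).
#6: dominated by #1 (torque 37.3≥15.2, cost 549≤599, mass 1302≤1577, efficiency 81≥53).

#1, #2, #3, #5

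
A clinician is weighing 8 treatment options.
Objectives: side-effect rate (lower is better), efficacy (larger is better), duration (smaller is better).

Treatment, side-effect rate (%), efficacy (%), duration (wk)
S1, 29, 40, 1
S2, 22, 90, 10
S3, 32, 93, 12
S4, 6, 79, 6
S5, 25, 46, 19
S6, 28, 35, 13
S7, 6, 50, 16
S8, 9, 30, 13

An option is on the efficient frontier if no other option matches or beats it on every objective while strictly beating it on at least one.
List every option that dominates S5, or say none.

S2, S4, S7

S2: side-effect rate 22≤25, efficacy 90≥46, duration 10≤19 — dominates S5.
S4: side-effect rate 6≤25, efficacy 79≥46, duration 6≤19 — dominates S5.
S7: side-effect rate 6≤25, efficacy 50≥46, duration 16≤19 — dominates S5.
Others (S1, S3, S6, S8) are each worse than S5 on at least one objective.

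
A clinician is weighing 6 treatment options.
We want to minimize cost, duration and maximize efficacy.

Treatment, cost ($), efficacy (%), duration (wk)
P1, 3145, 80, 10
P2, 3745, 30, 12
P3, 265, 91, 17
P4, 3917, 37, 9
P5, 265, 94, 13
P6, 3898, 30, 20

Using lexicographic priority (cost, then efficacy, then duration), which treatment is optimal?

First minimize cost: best is 265, kept {P3, P5}.
Then maximize efficacy: best is 94, kept {P5}.

P5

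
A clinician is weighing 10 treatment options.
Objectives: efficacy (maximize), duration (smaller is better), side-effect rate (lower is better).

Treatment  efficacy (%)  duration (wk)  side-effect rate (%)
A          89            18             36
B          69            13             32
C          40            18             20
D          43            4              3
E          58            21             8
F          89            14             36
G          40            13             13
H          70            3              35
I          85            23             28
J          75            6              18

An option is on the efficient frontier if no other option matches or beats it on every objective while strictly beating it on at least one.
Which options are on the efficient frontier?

D, E, F, H, I, J

A: dominated by F (efficacy 89≥89, duration 14≤18, side-effect rate 36≤36).
B: dominated by J (efficacy 75≥69, duration 6≤13, side-effect rate 18≤32).
C: dominated by D (efficacy 43≥40, duration 4≤18, side-effect rate 3≤20).
D: not dominated (best side-effect rate).
E: not dominated.
F: not dominated.
G: dominated by D (efficacy 43≥40, duration 4≤13, side-effect rate 3≤13).
H: not dominated (best duration).
I: not dominated.
J: not dominated.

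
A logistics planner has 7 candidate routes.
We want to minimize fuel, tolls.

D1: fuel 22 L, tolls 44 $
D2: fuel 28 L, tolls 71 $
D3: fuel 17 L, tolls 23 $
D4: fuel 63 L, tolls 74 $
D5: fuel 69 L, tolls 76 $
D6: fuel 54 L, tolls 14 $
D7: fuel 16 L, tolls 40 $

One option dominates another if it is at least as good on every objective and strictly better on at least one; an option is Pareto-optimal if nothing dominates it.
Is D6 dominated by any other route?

D1: worse on tolls (44 vs 14).
D2: worse on tolls (71 vs 14).
D3: worse on tolls (23 vs 14).
D4: worse on fuel (63 vs 54).
D5: worse on fuel (69 vs 54).
D7: worse on tolls (40 vs 14).
No option is at least as good as D6 on every objective and strictly better on one.

No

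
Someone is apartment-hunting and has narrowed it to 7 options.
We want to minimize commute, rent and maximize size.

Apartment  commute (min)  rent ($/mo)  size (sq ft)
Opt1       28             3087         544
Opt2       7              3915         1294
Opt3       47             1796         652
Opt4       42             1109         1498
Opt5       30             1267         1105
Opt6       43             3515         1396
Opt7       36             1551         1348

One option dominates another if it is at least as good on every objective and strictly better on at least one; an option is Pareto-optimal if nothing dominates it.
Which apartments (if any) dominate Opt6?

Opt4

Opt4: commute 42≤43, rent 1109≤3515, size 1498≥1396 — dominates Opt6.
Others (Opt1, Opt2, Opt3, Opt5, Opt7) are each worse than Opt6 on at least one objective.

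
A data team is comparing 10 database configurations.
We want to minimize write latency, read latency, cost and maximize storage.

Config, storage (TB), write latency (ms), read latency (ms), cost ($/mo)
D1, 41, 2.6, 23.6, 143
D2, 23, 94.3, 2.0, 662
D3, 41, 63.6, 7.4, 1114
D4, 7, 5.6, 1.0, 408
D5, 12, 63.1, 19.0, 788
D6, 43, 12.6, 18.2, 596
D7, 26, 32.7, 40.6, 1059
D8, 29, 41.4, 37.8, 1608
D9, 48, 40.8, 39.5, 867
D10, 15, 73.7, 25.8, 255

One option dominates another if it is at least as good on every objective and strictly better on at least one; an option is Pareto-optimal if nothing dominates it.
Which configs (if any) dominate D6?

D1: worse on storage (41 vs 43).
D2: worse on storage (23 vs 43).
D3: worse on storage (41 vs 43).
D4: worse on storage (7 vs 43).
D5: worse on storage (12 vs 43).
D7: worse on storage (26 vs 43).
D8: worse on storage (29 vs 43).
D9: worse on write latency (40.8 vs 12.6).
D10: worse on storage (15 vs 43).
No option dominates D6.

none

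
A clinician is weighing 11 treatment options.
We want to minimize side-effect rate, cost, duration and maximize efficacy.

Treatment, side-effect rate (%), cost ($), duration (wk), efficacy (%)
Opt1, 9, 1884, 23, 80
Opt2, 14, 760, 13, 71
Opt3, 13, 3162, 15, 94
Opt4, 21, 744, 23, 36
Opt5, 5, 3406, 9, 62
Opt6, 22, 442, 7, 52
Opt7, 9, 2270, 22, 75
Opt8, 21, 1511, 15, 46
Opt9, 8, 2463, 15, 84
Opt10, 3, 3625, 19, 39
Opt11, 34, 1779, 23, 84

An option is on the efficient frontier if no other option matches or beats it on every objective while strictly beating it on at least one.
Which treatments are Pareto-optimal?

Opt1: not dominated.
Opt2: not dominated.
Opt3: not dominated (best efficacy).
Opt4: not dominated.
Opt5: not dominated.
Opt6: not dominated (best cost).
Opt7: not dominated.
Opt8: dominated by Opt2 (side-effect rate 14≤21, cost 760≤1511, duration 13≤15, efficacy 71≥46).
Opt9: not dominated.
Opt10: not dominated (best side-effect rate).
Opt11: not dominated.

Opt1, Opt2, Opt3, Opt4, Opt5, Opt6, Opt7, Opt9, Opt10, Opt11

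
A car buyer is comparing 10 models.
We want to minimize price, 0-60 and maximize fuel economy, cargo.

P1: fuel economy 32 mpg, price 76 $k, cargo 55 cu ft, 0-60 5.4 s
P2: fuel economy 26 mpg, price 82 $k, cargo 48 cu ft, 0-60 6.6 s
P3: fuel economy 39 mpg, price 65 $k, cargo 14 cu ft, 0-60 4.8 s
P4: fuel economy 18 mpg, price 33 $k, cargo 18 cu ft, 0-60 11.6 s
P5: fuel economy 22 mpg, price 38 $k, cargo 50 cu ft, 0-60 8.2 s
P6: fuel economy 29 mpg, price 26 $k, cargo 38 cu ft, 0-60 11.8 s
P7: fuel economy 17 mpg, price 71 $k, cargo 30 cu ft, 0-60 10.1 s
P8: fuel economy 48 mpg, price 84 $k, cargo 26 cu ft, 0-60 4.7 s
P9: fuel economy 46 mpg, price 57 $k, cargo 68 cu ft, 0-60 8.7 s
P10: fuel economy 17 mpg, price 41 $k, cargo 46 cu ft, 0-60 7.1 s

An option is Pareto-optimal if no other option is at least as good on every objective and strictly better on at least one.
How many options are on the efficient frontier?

P1: not dominated.
P2: dominated by P1 (fuel economy 32≥26, price 76≤82, cargo 55≥48, 0-60 5.4≤6.6).
P3: not dominated.
P4: not dominated.
P5: not dominated.
P6: not dominated (best price).
P7: dominated by P5 (fuel economy 22≥17, price 38≤71, cargo 50≥30, 0-60 8.2≤10.1).
P8: not dominated (best fuel economy).
P9: not dominated (best cargo).
P10: not dominated.
Pareto-optimal: P1, P3, P4, P5, P6, P8, P9, P10 → 8.

8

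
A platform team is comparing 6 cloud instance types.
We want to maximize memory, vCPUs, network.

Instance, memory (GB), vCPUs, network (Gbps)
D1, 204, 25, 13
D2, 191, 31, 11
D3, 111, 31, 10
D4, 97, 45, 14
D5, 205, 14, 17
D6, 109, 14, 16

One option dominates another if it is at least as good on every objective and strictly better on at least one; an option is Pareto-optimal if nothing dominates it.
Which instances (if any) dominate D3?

D2

D2: memory 191≥111, vCPUs 31≥31, network 11≥10 — dominates D3.
Others (D1, D4, D5, D6) are each worse than D3 on at least one objective.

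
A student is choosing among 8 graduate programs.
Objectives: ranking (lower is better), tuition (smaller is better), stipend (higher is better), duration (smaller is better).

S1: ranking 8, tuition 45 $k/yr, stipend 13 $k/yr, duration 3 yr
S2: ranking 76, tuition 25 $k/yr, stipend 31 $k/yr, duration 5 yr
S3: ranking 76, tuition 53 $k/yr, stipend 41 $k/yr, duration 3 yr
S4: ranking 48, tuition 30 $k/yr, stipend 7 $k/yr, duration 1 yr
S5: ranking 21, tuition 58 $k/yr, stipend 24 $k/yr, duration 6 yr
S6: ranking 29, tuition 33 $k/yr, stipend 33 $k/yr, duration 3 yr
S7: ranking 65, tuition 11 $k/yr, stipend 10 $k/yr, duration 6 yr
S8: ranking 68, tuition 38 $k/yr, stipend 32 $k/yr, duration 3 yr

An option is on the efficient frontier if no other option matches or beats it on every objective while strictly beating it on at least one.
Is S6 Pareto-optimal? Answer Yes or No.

S1: worse on tuition (45 vs 33).
S2: worse on ranking (76 vs 29).
S3: worse on ranking (76 vs 29).
S4: worse on ranking (48 vs 29).
S5: worse on tuition (58 vs 33).
S7: worse on ranking (65 vs 29).
S8: worse on ranking (68 vs 29).
No option is at least as good as S6 on every objective and strictly better on one.

Yes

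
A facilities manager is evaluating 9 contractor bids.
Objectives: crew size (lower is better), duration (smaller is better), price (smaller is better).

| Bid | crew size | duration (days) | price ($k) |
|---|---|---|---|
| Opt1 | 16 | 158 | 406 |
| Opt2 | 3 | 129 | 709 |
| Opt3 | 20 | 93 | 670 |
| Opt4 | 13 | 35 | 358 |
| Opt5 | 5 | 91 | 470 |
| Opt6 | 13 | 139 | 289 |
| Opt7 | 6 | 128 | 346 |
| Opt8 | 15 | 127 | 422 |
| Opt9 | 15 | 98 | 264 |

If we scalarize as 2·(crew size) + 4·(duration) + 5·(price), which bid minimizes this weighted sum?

Opt1: 2·16 + 4·158 + 5·406 = 2694
Opt2: 2·3 + 4·129 + 5·709 = 4067
Opt3: 2·20 + 4·93 + 5·670 = 3762
Opt4: 2·13 + 4·35 + 5·358 = 1956
Opt5: 2·5 + 4·91 + 5·470 = 2724
Opt6: 2·13 + 4·139 + 5·289 = 2027
Opt7: 2·6 + 4·128 + 5·346 = 2254
Opt8: 2·15 + 4·127 + 5·422 = 2648
Opt9: 2·15 + 4·98 + 5·264 = 1742
Lowest: Opt9 at 1742.

Opt9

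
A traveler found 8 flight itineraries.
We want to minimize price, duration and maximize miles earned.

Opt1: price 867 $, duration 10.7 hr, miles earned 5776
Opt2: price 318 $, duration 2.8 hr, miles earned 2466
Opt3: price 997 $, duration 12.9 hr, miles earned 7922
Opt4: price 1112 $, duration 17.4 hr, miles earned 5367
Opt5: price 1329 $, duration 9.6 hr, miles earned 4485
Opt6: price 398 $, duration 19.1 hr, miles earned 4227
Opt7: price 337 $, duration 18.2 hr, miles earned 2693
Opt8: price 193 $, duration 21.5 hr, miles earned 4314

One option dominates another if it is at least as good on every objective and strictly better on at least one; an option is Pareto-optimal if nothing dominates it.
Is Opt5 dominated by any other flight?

No

Opt1: worse on duration (10.7 vs 9.6).
Opt2: worse on miles earned (2466 vs 4485).
Opt3: worse on duration (12.9 vs 9.6).
Opt4: worse on duration (17.4 vs 9.6).
Opt6: worse on duration (19.1 vs 9.6).
Opt7: worse on duration (18.2 vs 9.6).
Opt8: worse on duration (21.5 vs 9.6).
No option is at least as good as Opt5 on every objective and strictly better on one.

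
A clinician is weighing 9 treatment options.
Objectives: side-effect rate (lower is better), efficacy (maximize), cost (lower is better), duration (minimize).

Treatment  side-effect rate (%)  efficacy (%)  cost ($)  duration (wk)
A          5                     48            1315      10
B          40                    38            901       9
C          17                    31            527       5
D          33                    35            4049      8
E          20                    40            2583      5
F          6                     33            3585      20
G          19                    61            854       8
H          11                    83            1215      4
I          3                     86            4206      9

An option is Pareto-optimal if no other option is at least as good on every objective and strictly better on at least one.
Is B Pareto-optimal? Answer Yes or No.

G vs B: side-effect rate 19≤40, efficacy 61≥38, cost 854≤901, duration 8≤9 — G is at least as good on every objective and strictly better on at least one, so G dominates B.

No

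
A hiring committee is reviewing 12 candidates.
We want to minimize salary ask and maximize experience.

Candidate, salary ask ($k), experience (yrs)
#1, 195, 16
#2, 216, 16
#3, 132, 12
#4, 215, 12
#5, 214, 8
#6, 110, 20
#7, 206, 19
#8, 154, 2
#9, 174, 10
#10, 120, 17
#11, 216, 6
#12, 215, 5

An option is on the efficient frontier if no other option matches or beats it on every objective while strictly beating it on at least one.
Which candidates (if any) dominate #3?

#6: salary ask 110≤132, experience 20≥12 — dominates #3.
#10: salary ask 120≤132, experience 17≥12 — dominates #3.
Others (#1, #2, #4, #5, #7, #8, #9, #11, #12) are each worse than #3 on at least one objective.

#6, #10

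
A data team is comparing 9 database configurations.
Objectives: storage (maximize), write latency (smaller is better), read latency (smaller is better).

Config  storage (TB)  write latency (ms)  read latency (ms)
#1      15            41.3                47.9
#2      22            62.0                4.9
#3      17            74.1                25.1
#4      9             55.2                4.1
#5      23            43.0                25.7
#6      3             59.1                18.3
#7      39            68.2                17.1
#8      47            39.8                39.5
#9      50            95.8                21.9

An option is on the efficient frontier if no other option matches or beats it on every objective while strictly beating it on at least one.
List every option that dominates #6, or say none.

#4: storage 9≥3, write latency 55.2≤59.1, read latency 4.1≤18.3 — dominates #6.
Others (#1, #2, #3, #5, #7, #8, #9) are each worse than #6 on at least one objective.

#4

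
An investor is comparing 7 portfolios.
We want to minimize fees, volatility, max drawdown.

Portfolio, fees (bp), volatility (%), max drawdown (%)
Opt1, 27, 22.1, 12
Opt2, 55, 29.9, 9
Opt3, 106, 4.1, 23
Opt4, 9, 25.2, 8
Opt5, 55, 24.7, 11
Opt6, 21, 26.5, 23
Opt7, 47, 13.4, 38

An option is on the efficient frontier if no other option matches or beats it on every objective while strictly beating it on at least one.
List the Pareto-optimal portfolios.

Opt1, Opt3, Opt4, Opt5, Opt7

Opt1: not dominated.
Opt2: dominated by Opt4 (fees 9≤55, volatility 25.2≤29.9, max drawdown 8≤9).
Opt3: not dominated (best volatility).
Opt4: not dominated (best fees).
Opt5: not dominated.
Opt6: dominated by Opt4 (fees 9≤21, volatility 25.2≤26.5, max drawdown 8≤23).
Opt7: not dominated.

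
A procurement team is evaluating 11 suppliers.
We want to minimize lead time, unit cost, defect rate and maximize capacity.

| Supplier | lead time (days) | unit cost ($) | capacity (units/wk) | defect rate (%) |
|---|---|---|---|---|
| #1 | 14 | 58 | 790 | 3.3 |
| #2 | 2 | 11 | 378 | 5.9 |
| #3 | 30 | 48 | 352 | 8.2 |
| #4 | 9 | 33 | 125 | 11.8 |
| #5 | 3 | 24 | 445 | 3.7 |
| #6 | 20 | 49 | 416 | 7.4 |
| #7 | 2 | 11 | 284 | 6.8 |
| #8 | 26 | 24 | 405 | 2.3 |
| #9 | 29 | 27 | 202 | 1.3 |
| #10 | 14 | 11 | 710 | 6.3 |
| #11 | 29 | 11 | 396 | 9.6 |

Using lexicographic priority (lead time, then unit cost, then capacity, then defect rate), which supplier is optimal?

First minimize lead time: best is 2, kept {#2, #7}.
Then minimize unit cost: best is 11, kept {#2, #7}.
Then maximize capacity: best is 378, kept {#2}.

#2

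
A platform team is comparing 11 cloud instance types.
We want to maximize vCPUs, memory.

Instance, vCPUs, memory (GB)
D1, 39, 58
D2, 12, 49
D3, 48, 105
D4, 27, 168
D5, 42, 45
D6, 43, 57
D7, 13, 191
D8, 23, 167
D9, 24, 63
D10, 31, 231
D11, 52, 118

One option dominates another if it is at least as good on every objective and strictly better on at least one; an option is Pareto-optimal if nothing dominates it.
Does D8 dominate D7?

No

D8 vs D7: D8 is worse on memory (167 vs 191), so it does not dominate D7.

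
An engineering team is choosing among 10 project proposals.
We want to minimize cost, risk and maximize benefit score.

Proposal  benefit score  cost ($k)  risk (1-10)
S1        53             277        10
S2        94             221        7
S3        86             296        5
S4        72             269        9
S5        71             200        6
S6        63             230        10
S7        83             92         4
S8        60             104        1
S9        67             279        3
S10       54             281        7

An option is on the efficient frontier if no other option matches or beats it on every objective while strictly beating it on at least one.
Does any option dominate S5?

Yes

S7 vs S5: benefit score 83≥71, cost 92≤200, risk 4≤6 — S7 is at least as good on every objective and strictly better on at least one, so S7 dominates S5.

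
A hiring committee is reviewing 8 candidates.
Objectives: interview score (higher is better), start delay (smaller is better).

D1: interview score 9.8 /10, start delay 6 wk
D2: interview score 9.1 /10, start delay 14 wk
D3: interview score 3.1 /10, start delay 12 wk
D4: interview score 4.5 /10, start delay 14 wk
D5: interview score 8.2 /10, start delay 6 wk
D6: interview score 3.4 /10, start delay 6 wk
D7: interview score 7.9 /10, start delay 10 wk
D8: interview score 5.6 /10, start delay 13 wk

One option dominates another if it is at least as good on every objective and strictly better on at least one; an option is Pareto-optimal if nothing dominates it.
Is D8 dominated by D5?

Yes

D5 vs D8: interview score 8.2≥5.6, start delay 6≤13 — D5 is at least as good on every objective with at least one strict improvement.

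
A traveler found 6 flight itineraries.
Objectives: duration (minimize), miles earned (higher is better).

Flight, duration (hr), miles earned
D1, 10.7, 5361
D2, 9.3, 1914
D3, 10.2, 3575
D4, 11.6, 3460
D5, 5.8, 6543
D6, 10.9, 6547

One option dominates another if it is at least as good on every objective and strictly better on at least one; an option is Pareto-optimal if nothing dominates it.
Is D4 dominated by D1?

Yes

D1 vs D4: duration 10.7≤11.6, miles earned 5361≥3460 — D1 is at least as good on every objective with at least one strict improvement.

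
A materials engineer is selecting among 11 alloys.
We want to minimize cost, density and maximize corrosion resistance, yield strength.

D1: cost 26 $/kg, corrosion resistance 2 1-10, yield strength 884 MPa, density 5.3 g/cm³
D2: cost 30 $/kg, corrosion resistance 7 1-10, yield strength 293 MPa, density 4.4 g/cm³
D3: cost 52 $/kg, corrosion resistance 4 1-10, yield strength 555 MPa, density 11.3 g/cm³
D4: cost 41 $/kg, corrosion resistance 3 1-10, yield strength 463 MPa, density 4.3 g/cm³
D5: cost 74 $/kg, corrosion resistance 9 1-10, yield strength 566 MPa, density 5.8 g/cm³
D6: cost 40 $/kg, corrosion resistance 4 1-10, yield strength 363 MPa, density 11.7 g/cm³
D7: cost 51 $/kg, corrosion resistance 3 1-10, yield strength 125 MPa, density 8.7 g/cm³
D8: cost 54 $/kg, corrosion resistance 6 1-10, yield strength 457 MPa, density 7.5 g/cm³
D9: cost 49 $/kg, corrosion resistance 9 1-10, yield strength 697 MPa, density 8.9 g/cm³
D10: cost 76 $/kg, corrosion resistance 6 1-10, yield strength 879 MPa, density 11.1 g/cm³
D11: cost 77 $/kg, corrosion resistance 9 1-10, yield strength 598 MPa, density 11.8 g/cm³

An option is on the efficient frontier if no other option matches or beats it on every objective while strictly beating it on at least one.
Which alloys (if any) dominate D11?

D9

D9: cost 49≤77, corrosion resistance 9≥9, yield strength 697≥598, density 8.9≤11.8 — dominates D11.
Others (D1, D2, D3, D4, D5, D6, D7, D8, D10) are each worse than D11 on at least one objective.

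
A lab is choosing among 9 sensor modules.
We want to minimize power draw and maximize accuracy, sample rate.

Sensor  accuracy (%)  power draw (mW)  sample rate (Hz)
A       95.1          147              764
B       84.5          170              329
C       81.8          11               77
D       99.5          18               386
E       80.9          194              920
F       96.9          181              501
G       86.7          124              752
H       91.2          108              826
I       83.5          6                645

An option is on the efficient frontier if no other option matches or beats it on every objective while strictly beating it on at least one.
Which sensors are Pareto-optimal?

A: not dominated.
B: dominated by A (accuracy 95.1≥84.5, power draw 147≤170, sample rate 764≥329).
C: dominated by I (accuracy 83.5≥81.8, power draw 6≤11, sample rate 645≥77).
D: not dominated (best accuracy).
E: not dominated (best sample rate).
F: not dominated.
G: dominated by H (accuracy 91.2≥86.7, power draw 108≤124, sample rate 826≥752).
H: not dominated.
I: not dominated (best power draw).

A, D, E, F, H, I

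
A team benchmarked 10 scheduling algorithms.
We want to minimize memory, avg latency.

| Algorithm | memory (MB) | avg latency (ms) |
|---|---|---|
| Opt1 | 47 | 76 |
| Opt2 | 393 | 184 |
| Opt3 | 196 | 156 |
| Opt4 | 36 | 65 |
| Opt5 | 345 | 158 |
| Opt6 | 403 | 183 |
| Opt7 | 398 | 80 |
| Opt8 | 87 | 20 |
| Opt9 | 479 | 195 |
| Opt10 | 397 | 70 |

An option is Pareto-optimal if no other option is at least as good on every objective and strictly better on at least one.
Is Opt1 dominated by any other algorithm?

Yes

Opt4 vs Opt1: memory 36≤47, avg latency 65≤76 — Opt4 is at least as good on every objective and strictly better on at least one, so Opt4 dominates Opt1.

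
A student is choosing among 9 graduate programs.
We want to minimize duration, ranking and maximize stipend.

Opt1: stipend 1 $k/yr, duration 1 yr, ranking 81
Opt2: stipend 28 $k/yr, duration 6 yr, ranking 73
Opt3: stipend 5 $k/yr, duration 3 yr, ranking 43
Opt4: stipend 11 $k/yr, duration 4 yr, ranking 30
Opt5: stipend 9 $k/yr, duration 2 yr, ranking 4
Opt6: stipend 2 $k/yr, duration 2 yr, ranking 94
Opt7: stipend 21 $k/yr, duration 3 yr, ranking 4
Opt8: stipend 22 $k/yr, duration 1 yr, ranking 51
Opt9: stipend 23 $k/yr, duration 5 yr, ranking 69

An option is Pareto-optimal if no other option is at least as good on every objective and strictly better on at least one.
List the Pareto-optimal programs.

Opt2, Opt5, Opt7, Opt8, Opt9

Opt1: dominated by Opt8 (stipend 22≥1, duration 1≤1, ranking 51≤81).
Opt2: not dominated (best stipend).
Opt3: dominated by Opt5 (stipend 9≥5, duration 2≤3, ranking 4≤43).
Opt4: dominated by Opt7 (stipend 21≥11, duration 3≤4, ranking 4≤30).
Opt5: not dominated.
Opt6: dominated by Opt5 (stipend 9≥2, duration 2≤2, ranking 4≤94).
Opt7: not dominated.
Opt8: not dominated.
Opt9: not dominated.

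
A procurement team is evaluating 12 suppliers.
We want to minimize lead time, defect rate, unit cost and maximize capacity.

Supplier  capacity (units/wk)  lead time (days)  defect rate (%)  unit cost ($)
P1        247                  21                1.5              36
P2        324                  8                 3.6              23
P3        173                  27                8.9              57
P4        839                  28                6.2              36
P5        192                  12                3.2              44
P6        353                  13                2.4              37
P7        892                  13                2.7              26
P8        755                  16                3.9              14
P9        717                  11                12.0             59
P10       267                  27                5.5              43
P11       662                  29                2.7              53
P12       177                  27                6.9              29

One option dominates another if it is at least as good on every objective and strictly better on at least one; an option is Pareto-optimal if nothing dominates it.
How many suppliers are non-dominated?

7

P1: not dominated (best defect rate).
P2: not dominated (best lead time).
P3: dominated by P1 (capacity 247≥173, lead time 21≤27, defect rate 1.5≤8.9, unit cost 36≤57).
P4: dominated by P7 (capacity 892≥839, lead time 13≤28, defect rate 2.7≤6.2, unit cost 26≤36).
P5: not dominated.
P6: not dominated.
P7: not dominated (best capacity).
P8: not dominated (best unit cost).
P9: not dominated.
P10: dominated by P2 (capacity 324≥267, lead time 8≤27, defect rate 3.6≤5.5, unit cost 23≤43).
P11: dominated by P7 (capacity 892≥662, lead time 13≤29, defect rate 2.7≤2.7, unit cost 26≤53).
P12: dominated by P2 (capacity 324≥177, lead time 8≤27, defect rate 3.6≤6.9, unit cost 23≤29).
Pareto-optimal: P1, P2, P5, P6, P7, P8, P9 → 7.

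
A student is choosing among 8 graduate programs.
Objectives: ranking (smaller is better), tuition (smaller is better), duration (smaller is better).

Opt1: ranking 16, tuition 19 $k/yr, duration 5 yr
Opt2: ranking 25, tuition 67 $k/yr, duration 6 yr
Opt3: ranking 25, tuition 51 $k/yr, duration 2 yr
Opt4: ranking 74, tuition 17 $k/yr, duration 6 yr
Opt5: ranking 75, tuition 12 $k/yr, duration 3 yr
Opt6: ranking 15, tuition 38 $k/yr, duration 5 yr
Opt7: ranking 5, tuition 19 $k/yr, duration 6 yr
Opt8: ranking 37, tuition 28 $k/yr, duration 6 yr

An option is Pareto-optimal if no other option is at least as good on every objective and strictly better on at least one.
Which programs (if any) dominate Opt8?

Opt1: ranking 16≤37, tuition 19≤28, duration 5≤6 — dominates Opt8.
Opt7: ranking 5≤37, tuition 19≤28, duration 6≤6 — dominates Opt8.
Others (Opt2, Opt3, Opt4, Opt5, Opt6) are each worse than Opt8 on at least one objective.

Opt1, Opt7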